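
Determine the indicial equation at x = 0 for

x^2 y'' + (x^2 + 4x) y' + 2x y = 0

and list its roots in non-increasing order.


Divide by x^2 to reach normal form y'' + P_1(x) y' + P_2(x) y = 0 with P_1(x) = 1 + 4/x and P_2(x) = 2/x.
x = 0 is a singular point because the y'-coefficient 1 + 4/x has a pole at x = 0 and the y-coefficient 2/x has a pole at x = 0.
It is a regular singular point because x P_1(x) = p(x) = x + 4 and x^2 P_2(x) = q(x) = 2x are polynomials, hence analytic at x = 0.
p(0) = 4,  q(0) = 0.
Indicial equation: r(r-1) + p(0) r + q(0) = 0, i.e. r^2 + (p(0) - 1) r + q(0) = 0, i.e. r^2 + 3 r = 0.
Discriminant: (3)^2 - 4(0) = 9, so r = (-3 ± 3)/2.
Solving: r_1 = 0, r_2 = -3.

indicial: r^2 + 3 r = 0; roots r_1 = 0, r_2 = -3


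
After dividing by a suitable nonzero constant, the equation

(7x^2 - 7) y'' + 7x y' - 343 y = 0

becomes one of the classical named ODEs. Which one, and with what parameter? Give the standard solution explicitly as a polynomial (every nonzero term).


All three coefficients share the factor -7; dividing through by -7 gives  (1 - x^2) y'' - x y' + 49 y = 0.
This matches the Chebyshev equation (1 - x^2) y'' - x y' + n^2 y = 0 (note the -x y' term, not -2x y') with n^2 = 49, so n = 7; the polynomial solution is T_7(x).
With y = sum_k a_k x^k, matching x^k gives (k+2)(k+1) a_{k+2} = (k^2 - n^2) a_k = (k - 7)(k + 7) a_k. The right side vanishes at k = 7, so the series with the parity of 7 terminates at degree 7.
Standard normalization: leading coefficient of T_n is 2^(n-1), so a_7 = 2^6 = 64. Work downward with a_k = (k+1)(k+2) a_{k+2} / ((k - 7)(k + 7)):
  a_5 = (6)(7)(64) / ((5 - 7)(5 + 7)) = 2688/(-24) = -112
  a_3 = (4)(5)(-112) / ((3 - 7)(3 + 7)) = -2240/(-40) = 56
  a_1 = (2)(3)(56) / ((1 - 7)(1 + 7)) = 336/(-48) = -7
Hence T_7(x) = 64 x^7 - 112 x^5 + 56 x^3 - 7 x.

T_7(x); series = 64 x^7 - 112 x^5 + 56 x^3 - 7 x


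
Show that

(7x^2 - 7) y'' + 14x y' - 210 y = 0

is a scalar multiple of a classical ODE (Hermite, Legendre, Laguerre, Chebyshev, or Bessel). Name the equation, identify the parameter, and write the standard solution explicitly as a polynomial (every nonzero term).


All three coefficients share the factor -7; dividing through by -7 gives  (1 - x^2) y'' - 2x y' + 30 y = 0.
This matches the Legendre equation (1 - x^2) y'' - 2x y' + n(n+1) y = 0 (note the -2x y' term) with n(n+1) = 30, so n = 5; the polynomial solution is P_5(x).
With y = sum_k a_k x^k, matching x^k gives (k+2)(k+1) a_{k+2} = [k(k+1) - n(n+1)] a_k = (k - 5)(k + 6) a_k. The right side vanishes at k = 5, so the series with the parity of 5 terminates at degree 5.
Standard normalization (P_n(1) = 1): leading coefficient (2n)!/(2^n (n!)^2) = 3628800/(32*14400) = 63/8, so a_5 = 63/8. Work downward with a_k = (k+1)(k+2) a_{k+2} / ((k - 5)(k + 6)):
  a_3 = (4)(5)(63/8) / ((3 - 5)(3 + 6)) = (315/2)/(-18) = -35/4
  a_1 = (2)(3)(-35/4) / ((1 - 5)(1 + 6)) = (-105/2)/(-28) = 15/8
Hence P_5(x) = 63 x^5/8 - 35 x^3/4 + 15 x/8.

P_5(x); series = 63 x^5/8 - 35 x^3/4 + 15 x/8


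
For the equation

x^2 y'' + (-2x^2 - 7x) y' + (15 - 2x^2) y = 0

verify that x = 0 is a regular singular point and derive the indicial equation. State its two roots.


Divide by x^2 to reach normal form y'' + P_1(x) y' + P_2(x) y = 0 with P_1(x) = -2 - 7/x and P_2(x) = -2 + 15/x^2.
x = 0 is a singular point because the y'-coefficient -2 - 7/x has a pole at x = 0 and the y-coefficient -2 + 15/x^2 has a pole at x = 0.
It is a regular singular point because x P_1(x) = p(x) = -2x - 7 and x^2 P_2(x) = q(x) = 15 - 2x^2 are polynomials, hence analytic at x = 0.
p(0) = -7,  q(0) = 15.
Indicial equation: r(r-1) + p(0) r + q(0) = 0, i.e. r^2 + (p(0) - 1) r + q(0) = 0, i.e. r^2 - 8 r + 15 = 0.
Discriminant: (-8)^2 - 4(15) = 4, so r = (8 ± 2)/2.
Solving: r_1 = 5, r_2 = 3.

indicial: r^2 - 8 r + 15 = 0; roots r_1 = 5, r_2 = 3


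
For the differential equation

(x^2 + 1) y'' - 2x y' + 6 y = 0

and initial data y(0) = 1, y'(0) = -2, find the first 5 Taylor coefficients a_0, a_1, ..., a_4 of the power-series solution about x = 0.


Ansatz: y(x) = sum_{n>=0} a_n x^n, so y'(x) = sum_{n>=1} n a_n x^(n-1) and y''(x) = sum_{n>=2} n(n-1) a_n x^(n-2).
Substitute into P(x) y'' + Q(x) y' + R(x) y = 0 with P(x) = x^2 + 1, Q(x) = -2x, R(x) = 6, and match powers of x.
Initial conditions: a_0 = 1, a_1 = -2.
Setting the coefficient of each power of x to zero and solving order by order (substituting the coefficients already found):
  x^0: 2 a_2 + 6 a_0 = 0  ->  2 a_2 = -6 a_0 = -6  ->  a_2 = -3
  x^1: 6 a_3 + 4 a_1 = 0  ->  6 a_3 = -4 a_1 = 8  ->  a_3 = 4/3
  x^2: 12 a_4 + 4 a_2 = 0  ->  12 a_4 = -4 a_2 = 12  ->  a_4 = 1
Truncated series: y(x) = 1 - 2 x - 3 x^2 + (4/3) x^3 + x^4 + O(x^5).

a_0 = 1; a_1 = -2; a_2 = -3; a_3 = 4/3; a_4 = 1


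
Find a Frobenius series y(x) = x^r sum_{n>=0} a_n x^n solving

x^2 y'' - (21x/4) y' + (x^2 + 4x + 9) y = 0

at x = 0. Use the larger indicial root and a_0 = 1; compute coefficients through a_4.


Write in Frobenius form y'' + (p(x)/x) y' + (q(x)/x^2) y = 0:
  p(x) = -21/4,  q(x) = x^2 + 4x + 9.
Indicial equation: r(r-1) + (-21/4) r + (9) = 0 -> roots r_1 = 4, r_2 = 9/4.
Take r = r_1 = 4. Let y(x) = x^r sum_{n>=0} a_n x^n with a_0 = 1.
Substitute y = x^r sum a_n x^n and match x^{r+n}. The recurrence is
  D(n) a_n + 4 a_{n-1} + 1 a_{n-2} = 0,  where D(n) = (r+n)(r+n-1) + (-21/4)(r+n) + (9).
  a_n = [-4 a_{n-1} - 1 a_{n-2}] / D(n).
Since the indicial polynomial factors as (r - r_1)(r - r_2), D(n) = (r_1 + n - r_1)(r_1 + n - r_2) = n(n + 7/4).
Evaluating step by step (a_0 = 1):
  n = 1: D(1) = 1(1 + 7/4) = 11/4; numerator = -4(1) = -4; a_1 = (-4)/(11/4) = -16/11
  n = 2: D(2) = 2(2 + 7/4) = 15/2; numerator = -4(-16/11) - 1(1) = 53/11; a_2 = (53/11)/(15/2) = 106/165
  n = 3: D(3) = 3(3 + 7/4) = 57/4; numerator = -4(106/165) - 1(-16/11) = -184/165; a_3 = (-184/165)/(57/4) = -736/9405
  n = 4: D(4) = 4(4 + 7/4) = 23; numerator = -4(-736/9405) - 1(106/165) = -3098/9405; a_4 = (-3098/9405)/(23) = -3098/216315

r = 4; a_0 = 1; a_1 = -16/11; a_2 = 106/165; a_3 = -736/9405; a_4 = -3098/216315


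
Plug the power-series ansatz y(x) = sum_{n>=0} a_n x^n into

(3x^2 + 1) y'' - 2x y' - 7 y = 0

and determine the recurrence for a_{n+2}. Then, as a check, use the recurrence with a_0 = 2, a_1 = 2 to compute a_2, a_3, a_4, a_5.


Substitute y = sum_n a_n x^n.
(1 + 3 x^2) y'' contributes (n+2)(n+1) a_{n+2} + 3 n(n-1) a_n at x^n.
-2 x y'(x) contributes -2 n a_n at x^n.
-7 y(x) contributes -7 a_n at x^n.
Matching x^n: (n+2)(n+1) a_{n+2} + (3 n(n-1) - 2 n - 7) a_n = 0.
Thus a_{n+2} = (-3 n(n-1) + 2 n + 7) / ((n+1)(n+2)) * a_n.

Check with a_0 = 2, a_1 = 2 (apply the recurrence for n = 0, 1, 2, 3): a_0 = 2, a_1 = 2, a_2 = 7, a_3 = 3, a_4 = 35/12, a_5 = -3/4.

a_(n+2) = (-3 n(n-1) + 2 n + 7) / ((n+1)(n+2)) * a_n; check: a_0 = 2, a_1 = 2, a_2 = 7, a_3 = 3, a_4 = 35/12, a_5 = -3/4


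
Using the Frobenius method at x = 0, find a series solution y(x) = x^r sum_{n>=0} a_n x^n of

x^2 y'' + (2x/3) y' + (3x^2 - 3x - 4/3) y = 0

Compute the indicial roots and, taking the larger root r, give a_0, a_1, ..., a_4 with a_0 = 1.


Write in Frobenius form y'' + (p(x)/x) y' + (q(x)/x^2) y = 0:
  p(x) = 2/3,  q(x) = 3x^2 - 3x - 4/3.
Indicial equation: r(r-1) + (2/3) r + (-4/3) = 0 -> roots r_1 = 4/3, r_2 = -1.
Take r = r_1 = 4/3. Let y(x) = x^r sum_{n>=0} a_n x^n with a_0 = 1.
Substitute y = x^r sum a_n x^n and match x^{r+n}. The recurrence is
  D(n) a_n - 3 a_{n-1} + 3 a_{n-2} = 0,  where D(n) = (r+n)(r+n-1) + (2/3)(r+n) + (-4/3).
  a_n = [3 a_{n-1} - 3 a_{n-2}] / D(n).
Since the indicial polynomial factors as (r - r_1)(r - r_2), D(n) = (r_1 + n - r_1)(r_1 + n - r_2) = n(n + 7/3).
Evaluating step by step (a_0 = 1):
  n = 1: D(1) = 1(1 + 7/3) = 10/3; numerator = 3(1) = 3; a_1 = (3)/(10/3) = 9/10
  n = 2: D(2) = 2(2 + 7/3) = 26/3; numerator = 3(9/10) - 3(1) = -3/10; a_2 = (-3/10)/(26/3) = -9/260
  n = 3: D(3) = 3(3 + 7/3) = 16; numerator = 3(-9/260) - 3(9/10) = -729/260; a_3 = (-729/260)/(16) = -729/4160
  n = 4: D(4) = 4(4 + 7/3) = 76/3; numerator = 3(-729/4160) - 3(-9/260) = -27/64; a_4 = (-27/64)/(76/3) = -81/4864

r = 4/3; a_0 = 1; a_1 = 9/10; a_2 = -9/260; a_3 = -729/4160; a_4 = -81/4864


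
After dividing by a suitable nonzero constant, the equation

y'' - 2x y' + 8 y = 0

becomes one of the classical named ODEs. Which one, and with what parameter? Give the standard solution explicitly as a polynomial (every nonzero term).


The equation is already in a standard form:  y'' - 2x y' + 8 y = 0.
This matches the Hermite equation y'' - 2x y' + 2n y = 0 with 2n = 8, so n = 4; the polynomial solution is H_4(x).
With y = sum_k a_k x^k, matching x^k gives (k+2)(k+1) a_{k+2} = 2(k - n) a_k = 2(k - 4) a_k. The right side vanishes at k = 4, so the series with the parity of 4 terminates at degree 4.
Standard normalization: leading coefficient of H_n is 2^n, so a_4 = 2^4 = 16. Work downward with a_k = (k+1)(k+2) a_{k+2} / (2(k - n)):
  a_2 = (3)(4)(16) / (2(2 - 4)) = 192/(-4) = -48
  a_0 = (1)(2)(-48) / (2(0 - 4)) = -96/(-8) = 12
Hence H_4(x) = 16 x^4 - 48 x^2 + 12.

H_4(x); series = 16 x^4 - 48 x^2 + 12


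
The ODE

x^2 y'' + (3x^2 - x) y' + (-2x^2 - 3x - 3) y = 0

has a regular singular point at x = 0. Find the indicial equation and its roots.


Divide by x^2 to reach normal form y'' + P_1(x) y' + P_2(x) y = 0 with P_1(x) = 3 - 1/x and P_2(x) = -2 - 3/x - 3/x^2.
x = 0 is a singular point because the y'-coefficient 3 - 1/x has a pole at x = 0 and the y-coefficient -2 - 3/x - 3/x^2 has a pole at x = 0.
It is a regular singular point because x P_1(x) = p(x) = 3x - 1 and x^2 P_2(x) = q(x) = -2x^2 - 3x - 3 are polynomials, hence analytic at x = 0.
p(0) = -1,  q(0) = -3.
Indicial equation: r(r-1) + p(0) r + q(0) = 0, i.e. r^2 + (p(0) - 1) r + q(0) = 0, i.e. r^2 - 2 r - 3 = 0.
Discriminant: (-2)^2 - 4(-3) = 16, so r = (2 ± 4)/2.
Solving: r_1 = 3, r_2 = -1.

indicial: r^2 - 2 r - 3 = 0; roots r_1 = 3, r_2 = -1


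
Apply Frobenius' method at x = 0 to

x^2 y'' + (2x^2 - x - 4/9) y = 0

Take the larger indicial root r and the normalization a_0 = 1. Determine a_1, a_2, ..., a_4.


Write in Frobenius form y'' + (p(x)/x) y' + (q(x)/x^2) y = 0:
  p(x) = 0,  q(x) = 2x^2 - x - 4/9.
Indicial equation: r(r-1) + (0) r + (-4/9) = 0 -> roots r_1 = 4/3, r_2 = -1/3.
Take r = r_1 = 4/3. Let y(x) = x^r sum_{n>=0} a_n x^n with a_0 = 1.
Substitute y = x^r sum a_n x^n and match x^{r+n}. The recurrence is
  D(n) a_n - 1 a_{n-1} + 2 a_{n-2} = 0,  where D(n) = (r+n)(r+n-1) + (0)(r+n) + (-4/9).
  a_n = [1 a_{n-1} - 2 a_{n-2}] / D(n).
Since the indicial polynomial factors as (r - r_1)(r - r_2), D(n) = (r_1 + n - r_1)(r_1 + n - r_2) = n(n + 5/3).
Evaluating step by step (a_0 = 1):
  n = 1: D(1) = 1(1 + 5/3) = 8/3; numerator = 1(1) = 1; a_1 = (1)/(8/3) = 3/8
  n = 2: D(2) = 2(2 + 5/3) = 22/3; numerator = 1(3/8) - 2(1) = -13/8; a_2 = (-13/8)/(22/3) = -39/176
  n = 3: D(3) = 3(3 + 5/3) = 14; numerator = 1(-39/176) - 2(3/8) = -171/176; a_3 = (-171/176)/(14) = -171/2464
  n = 4: D(4) = 4(4 + 5/3) = 68/3; numerator = 1(-171/2464) - 2(-39/176) = 921/2464; a_4 = (921/2464)/(68/3) = 2763/167552

r = 4/3; a_0 = 1; a_1 = 3/8; a_2 = -39/176; a_3 = -171/2464; a_4 = 2763/167552


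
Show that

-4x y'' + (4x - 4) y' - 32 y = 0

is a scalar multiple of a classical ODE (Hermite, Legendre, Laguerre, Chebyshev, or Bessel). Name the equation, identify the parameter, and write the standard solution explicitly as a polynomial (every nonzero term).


All three coefficients share the factor -4; dividing through by -4 gives  x y'' + (1 - x) y' + 8 y = 0.
This matches the Laguerre equation x y'' + (1 - x) y' + n y = 0 with n = 8; the polynomial solution is L_8(x).
With y = sum_k a_k x^k, matching x^k gives (k+1)k a_{k+1} + (k+1) a_{k+1} - k a_k + n a_k = 0, i.e. (k+1)^2 a_{k+1} = (k - n) a_k = (k - 8) a_k. The right side vanishes at k = 8, so the series terminates at degree 8.
Standard normalization L_n(0) = 1 gives a_0 = 1. Work upward with a_{k+1} = (k - 8) a_k / (k+1)^2:
  a_1 = (0 - 8)(1) / 1^2 = -8/1 = -8
  a_2 = (1 - 8)(-8) / 2^2 = 56/4 = 14
  a_3 = (2 - 8)(14) / 3^2 = -84/9 = -28/3
  a_4 = (3 - 8)(-28/3) / 4^2 = (140/3)/16 = 35/12
  a_5 = (4 - 8)(35/12) / 5^2 = (-35/3)/25 = -7/15
  a_6 = (5 - 8)(-7/15) / 6^2 = (7/5)/36 = 7/180
  a_7 = (6 - 8)(7/180) / 7^2 = (-7/90)/49 = -1/630
  a_8 = (7 - 8)(-1/630) / 8^2 = (1/630)/64 = 1/40320
Hence L_8(x) = x^8/40320 - x^7/630 + 7 x^6/180 - 7 x^5/15 + 35 x^4/12 - 28 x^3/3 + 14 x^2 - 8 x + 1.

L_8(x); series = x^8/40320 - x^7/630 + 7 x^6/180 - 7 x^5/15 + 35 x^4/12 - 28 x^3/3 + 14 x^2 - 8 x + 1


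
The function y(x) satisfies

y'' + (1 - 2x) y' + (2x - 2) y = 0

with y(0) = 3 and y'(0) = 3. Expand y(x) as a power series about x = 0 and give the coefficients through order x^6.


Ansatz: y(x) = sum_{n>=0} a_n x^n, so y'(x) = sum_{n>=1} n a_n x^(n-1) and y''(x) = sum_{n>=2} n(n-1) a_n x^(n-2).
Substitute into P(x) y'' + Q(x) y' + R(x) y = 0 with P(x) = 1, Q(x) = 1 - 2x, R(x) = 2x - 2, and match powers of x.
Initial conditions: a_0 = 3, a_1 = 3.
Setting the coefficient of each power of x to zero and solving order by order (substituting the coefficients already found):
  x^0: 2 a_2 + a_1 - 2 a_0 = 0  ->  2 a_2 = -a_1 + 2 a_0 = 3  ->  a_2 = 3/2
  x^1: 6 a_3 + 2 a_2 - 4 a_1 + 2 a_0 = 0  ->  6 a_3 = -2 a_2 + 4 a_1 - 2 a_0 = 3  ->  a_3 = 1/2
  x^2: 12 a_4 + 3 a_3 - 6 a_2 + 2 a_1 = 0  ->  12 a_4 = -3 a_3 + 6 a_2 - 2 a_1 = 3/2  ->  a_4 = 1/8
  x^3: 20 a_5 + 4 a_4 - 8 a_3 + 2 a_2 = 0  ->  20 a_5 = -4 a_4 + 8 a_3 - 2 a_2 = 1/2  ->  a_5 = 1/40
  x^4: 30 a_6 + 5 a_5 - 10 a_4 + 2 a_3 = 0  ->  30 a_6 = -5 a_5 + 10 a_4 - 2 a_3 = 1/8  ->  a_6 = 1/240
Truncated series: y(x) = 3 + 3 x + (3/2) x^2 + (1/2) x^3 + (1/8) x^4 + (1/40) x^5 + (1/240) x^6 + O(x^7).

a_0 = 3; a_1 = 3; a_2 = 3/2; a_3 = 1/2; a_4 = 1/8; a_5 = 1/40; a_6 = 1/240


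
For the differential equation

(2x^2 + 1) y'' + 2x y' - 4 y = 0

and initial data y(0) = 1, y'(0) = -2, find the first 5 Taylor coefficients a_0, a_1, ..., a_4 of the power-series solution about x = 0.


Ansatz: y(x) = sum_{n>=0} a_n x^n, so y'(x) = sum_{n>=1} n a_n x^(n-1) and y''(x) = sum_{n>=2} n(n-1) a_n x^(n-2).
Substitute into P(x) y'' + Q(x) y' + R(x) y = 0 with P(x) = 2x^2 + 1, Q(x) = 2x, R(x) = -4, and match powers of x.
Initial conditions: a_0 = 1, a_1 = -2.
Setting the coefficient of each power of x to zero and solving order by order (substituting the coefficients already found):
  x^0: 2 a_2 - 4 a_0 = 0  ->  2 a_2 = 4 a_0 = 4  ->  a_2 = 2
  x^1: 6 a_3 - 2 a_1 = 0  ->  6 a_3 = 2 a_1 = -4  ->  a_3 = -2/3
  x^2: 12 a_4 + 4 a_2 = 0  ->  12 a_4 = -4 a_2 = -8  ->  a_4 = -2/3
Truncated series: y(x) = 1 - 2 x + 2 x^2 - (2/3) x^3 - (2/3) x^4 + O(x^5).

a_0 = 1; a_1 = -2; a_2 = 2; a_3 = -2/3; a_4 = -2/3


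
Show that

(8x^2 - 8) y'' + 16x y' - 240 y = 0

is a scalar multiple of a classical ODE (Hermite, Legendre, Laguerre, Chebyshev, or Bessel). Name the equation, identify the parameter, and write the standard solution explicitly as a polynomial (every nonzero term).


All three coefficients share the factor -8; dividing through by -8 gives  (1 - x^2) y'' - 2x y' + 30 y = 0.
This matches the Legendre equation (1 - x^2) y'' - 2x y' + n(n+1) y = 0 (note the -2x y' term) with n(n+1) = 30, so n = 5; the polynomial solution is P_5(x).
With y = sum_k a_k x^k, matching x^k gives (k+2)(k+1) a_{k+2} = [k(k+1) - n(n+1)] a_k = (k - 5)(k + 6) a_k. The right side vanishes at k = 5, so the series with the parity of 5 terminates at degree 5.
Standard normalization (P_n(1) = 1): leading coefficient (2n)!/(2^n (n!)^2) = 3628800/(32*14400) = 63/8, so a_5 = 63/8. Work downward with a_k = (k+1)(k+2) a_{k+2} / ((k - 5)(k + 6)):
  a_3 = (4)(5)(63/8) / ((3 - 5)(3 + 6)) = (315/2)/(-18) = -35/4
  a_1 = (2)(3)(-35/4) / ((1 - 5)(1 + 6)) = (-105/2)/(-28) = 15/8
Hence P_5(x) = 63 x^5/8 - 35 x^3/4 + 15 x/8.

P_5(x); series = 63 x^5/8 - 35 x^3/4 + 15 x/8


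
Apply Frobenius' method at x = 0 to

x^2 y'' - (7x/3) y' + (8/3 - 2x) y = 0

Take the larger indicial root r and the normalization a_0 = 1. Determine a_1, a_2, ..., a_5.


Write in Frobenius form y'' + (p(x)/x) y' + (q(x)/x^2) y = 0:
  p(x) = -7/3,  q(x) = 8/3 - 2x.
Indicial equation: r(r-1) + (-7/3) r + (8/3) = 0 -> roots r_1 = 2, r_2 = 4/3.
Take r = r_1 = 2. Let y(x) = x^r sum_{n>=0} a_n x^n with a_0 = 1.
Substitute y = x^r sum a_n x^n and match x^{r+n}. The recurrence is
  D(n) a_n - 2 a_{n-1} = 0,  where D(n) = (r+n)(r+n-1) + (-7/3)(r+n) + (8/3).
  a_n = 2 / D(n) * a_{n-1}.
Since the indicial polynomial factors as (r - r_1)(r - r_2), D(n) = (r_1 + n - r_1)(r_1 + n - r_2) = n(n + 2/3).
Evaluating step by step (a_0 = 1):
  n = 1: D(1) = 1(1 + 2/3) = 5/3; numerator = 2(1) = 2; a_1 = (2)/(5/3) = 6/5
  n = 2: D(2) = 2(2 + 2/3) = 16/3; numerator = 2(6/5) = 12/5; a_2 = (12/5)/(16/3) = 9/20
  n = 3: D(3) = 3(3 + 2/3) = 11; numerator = 2(9/20) = 9/10; a_3 = (9/10)/(11) = 9/110
  n = 4: D(4) = 4(4 + 2/3) = 56/3; numerator = 2(9/110) = 9/55; a_4 = (9/55)/(56/3) = 27/3080
  n = 5: D(5) = 5(5 + 2/3) = 85/3; numerator = 2(27/3080) = 27/1540; a_5 = (27/1540)/(85/3) = 81/130900

r = 2; a_0 = 1; a_1 = 6/5; a_2 = 9/20; a_3 = 9/110; a_4 = 27/3080; a_5 = 81/130900


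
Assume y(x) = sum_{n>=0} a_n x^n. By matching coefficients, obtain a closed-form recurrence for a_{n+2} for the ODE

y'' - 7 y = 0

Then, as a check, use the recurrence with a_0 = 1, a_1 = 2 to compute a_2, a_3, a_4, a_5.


Substitute y = sum_n a_n x^n into y'' + (const) y = 0.
y''(x) = sum_{n>=0} (n+2)(n+1) a_{n+2} x^n.
The ODE becomes sum_n [(n+2)(n+1) a_{n+2} - 7 a_n] x^n = 0.
Setting each coefficient to zero gives the recurrence:
  (n+2)(n+1) a_{n+2} - 7 a_n = 0,
  a_{n+2} = 7 / ((n+1)(n+2)) a_n.

Check with a_0 = 1, a_1 = 2 (apply the recurrence for n = 0, 1, 2, 3): a_0 = 1, a_1 = 2, a_2 = 7/2, a_3 = 7/3, a_4 = 49/24, a_5 = 49/60.

a_{n+2} = 7/((n+1)(n+2)) * a_n; check: a_0 = 1, a_1 = 2, a_2 = 7/2, a_3 = 7/3, a_4 = 49/24, a_5 = 49/60


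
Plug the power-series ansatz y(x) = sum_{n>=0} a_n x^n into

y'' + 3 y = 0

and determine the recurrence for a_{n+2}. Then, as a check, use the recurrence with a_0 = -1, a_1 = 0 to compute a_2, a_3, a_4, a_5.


Substitute y = sum_n a_n x^n into y'' + (const) y = 0.
y''(x) = sum_{n>=0} (n+2)(n+1) a_{n+2} x^n.
The ODE becomes sum_n [(n+2)(n+1) a_{n+2} + 3 a_n] x^n = 0.
Setting each coefficient to zero gives the recurrence:
  (n+2)(n+1) a_{n+2} + 3 a_n = 0,
  a_{n+2} = -3 / ((n+1)(n+2)) a_n.

Check with a_0 = -1, a_1 = 0 (apply the recurrence for n = 0, 1, 2, 3): a_0 = -1, a_1 = 0, a_2 = 3/2, a_3 = 0, a_4 = -3/8, a_5 = 0.

a_{n+2} = -3/((n+1)(n+2)) * a_n; check: a_0 = -1, a_1 = 0, a_2 = 3/2, a_3 = 0, a_4 = -3/8, a_5 = 0


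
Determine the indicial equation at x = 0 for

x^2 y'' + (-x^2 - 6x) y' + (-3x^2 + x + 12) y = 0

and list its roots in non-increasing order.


Divide by x^2 to reach normal form y'' + P_1(x) y' + P_2(x) y = 0 with P_1(x) = -1 - 6/x and P_2(x) = -3 + 1/x + 12/x^2.
x = 0 is a singular point because the y'-coefficient -1 - 6/x has a pole at x = 0 and the y-coefficient -3 + 1/x + 12/x^2 has a pole at x = 0.
It is a regular singular point because x P_1(x) = p(x) = -x - 6 and x^2 P_2(x) = q(x) = -3x^2 + x + 12 are polynomials, hence analytic at x = 0.
p(0) = -6,  q(0) = 12.
Indicial equation: r(r-1) + p(0) r + q(0) = 0, i.e. r^2 + (p(0) - 1) r + q(0) = 0, i.e. r^2 - 7 r + 12 = 0.
Discriminant: (-7)^2 - 4(12) = 1, so r = (7 ± 1)/2.
Solving: r_1 = 4, r_2 = 3.

indicial: r^2 - 7 r + 12 = 0; roots r_1 = 4, r_2 = 3


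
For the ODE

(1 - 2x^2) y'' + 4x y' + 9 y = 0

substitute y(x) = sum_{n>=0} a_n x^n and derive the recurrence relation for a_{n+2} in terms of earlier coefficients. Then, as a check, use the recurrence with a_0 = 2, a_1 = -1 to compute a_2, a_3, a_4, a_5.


Substitute y = sum_n a_n x^n.
(1 - 2 x^2) y'' contributes (n+2)(n+1) a_{n+2} - 2 n(n-1) a_n at x^n.
4 x y'(x) contributes 4 n a_n at x^n.
9 y(x) contributes 9 a_n at x^n.
Matching x^n: (n+2)(n+1) a_{n+2} + (-2 n(n-1) + 4 n + 9) a_n = 0.
Thus a_{n+2} = (2 n(n-1) - 4 n - 9) / ((n+1)(n+2)) * a_n.

Check with a_0 = 2, a_1 = -1 (apply the recurrence for n = 0, 1, 2, 3): a_0 = 2, a_1 = -1, a_2 = -9, a_3 = 13/6, a_4 = 39/4, a_5 = -39/40.

a_(n+2) = (2 n(n-1) - 4 n - 9) / ((n+1)(n+2)) * a_n; check: a_0 = 2, a_1 = -1, a_2 = -9, a_3 = 13/6, a_4 = 39/4, a_5 = -39/40


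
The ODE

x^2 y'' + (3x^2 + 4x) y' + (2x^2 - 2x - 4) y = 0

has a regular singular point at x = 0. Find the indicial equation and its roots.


Divide by x^2 to reach normal form y'' + P_1(x) y' + P_2(x) y = 0 with P_1(x) = 3 + 4/x and P_2(x) = 2 - 2/x - 4/x^2.
x = 0 is a singular point because the y'-coefficient 3 + 4/x has a pole at x = 0 and the y-coefficient 2 - 2/x - 4/x^2 has a pole at x = 0.
It is a regular singular point because x P_1(x) = p(x) = 3x + 4 and x^2 P_2(x) = q(x) = 2x^2 - 2x - 4 are polynomials, hence analytic at x = 0.
p(0) = 4,  q(0) = -4.
Indicial equation: r(r-1) + p(0) r + q(0) = 0, i.e. r^2 + (p(0) - 1) r + q(0) = 0, i.e. r^2 + 3 r - 4 = 0.
Discriminant: (3)^2 - 4(-4) = 25, so r = (-3 ± 5)/2.
Solving: r_1 = 1, r_2 = -4.

indicial: r^2 + 3 r - 4 = 0; roots r_1 = 1, r_2 = -4


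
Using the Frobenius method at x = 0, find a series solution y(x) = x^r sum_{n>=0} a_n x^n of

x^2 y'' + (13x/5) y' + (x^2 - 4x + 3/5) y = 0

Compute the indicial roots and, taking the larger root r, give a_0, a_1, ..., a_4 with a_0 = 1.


Write in Frobenius form y'' + (p(x)/x) y' + (q(x)/x^2) y = 0:
  p(x) = 13/5,  q(x) = x^2 - 4x + 3/5.
Indicial equation: r(r-1) + (13/5) r + (3/5) = 0 -> roots r_1 = -3/5, r_2 = -1.
Take r = r_1 = -3/5. Let y(x) = x^r sum_{n>=0} a_n x^n with a_0 = 1.
Substitute y = x^r sum a_n x^n and match x^{r+n}. The recurrence is
  D(n) a_n - 4 a_{n-1} + 1 a_{n-2} = 0,  where D(n) = (r+n)(r+n-1) + (13/5)(r+n) + (3/5).
  a_n = [4 a_{n-1} - 1 a_{n-2}] / D(n).
Since the indicial polynomial factors as (r - r_1)(r - r_2), D(n) = (r_1 + n - r_1)(r_1 + n - r_2) = n(n + 2/5).
Evaluating step by step (a_0 = 1):
  n = 1: D(1) = 1(1 + 2/5) = 7/5; numerator = 4(1) = 4; a_1 = (4)/(7/5) = 20/7
  n = 2: D(2) = 2(2 + 2/5) = 24/5; numerator = 4(20/7) - 1(1) = 73/7; a_2 = (73/7)/(24/5) = 365/168
  n = 3: D(3) = 3(3 + 2/5) = 51/5; numerator = 4(365/168) - 1(20/7) = 35/6; a_3 = (35/6)/(51/5) = 175/306
  n = 4: D(4) = 4(4 + 2/5) = 88/5; numerator = 4(175/306) - 1(365/168) = 985/8568; a_4 = (985/8568)/(88/5) = 4925/753984

r = -3/5; a_0 = 1; a_1 = 20/7; a_2 = 365/168; a_3 = 175/306; a_4 = 4925/753984


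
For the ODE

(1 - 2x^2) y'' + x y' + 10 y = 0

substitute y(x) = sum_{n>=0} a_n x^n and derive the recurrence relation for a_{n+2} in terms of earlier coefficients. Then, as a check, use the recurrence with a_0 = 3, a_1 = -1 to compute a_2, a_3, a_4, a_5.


Substitute y = sum_n a_n x^n.
(1 - 2 x^2) y'' contributes (n+2)(n+1) a_{n+2} - 2 n(n-1) a_n at x^n.
x y'(x) contributes n a_n at x^n.
10 y(x) contributes 10 a_n at x^n.
Matching x^n: (n+2)(n+1) a_{n+2} + (-2 n(n-1) + n + 10) a_n = 0.
Thus a_{n+2} = (2 n(n-1) - n - 10) / ((n+1)(n+2)) * a_n.

Check with a_0 = 3, a_1 = -1 (apply the recurrence for n = 0, 1, 2, 3): a_0 = 3, a_1 = -1, a_2 = -15, a_3 = 11/6, a_4 = 10, a_5 = -11/120.

a_(n+2) = (2 n(n-1) - n - 10) / ((n+1)(n+2)) * a_n; check: a_0 = 3, a_1 = -1, a_2 = -15, a_3 = 11/6, a_4 = 10, a_5 = -11/120


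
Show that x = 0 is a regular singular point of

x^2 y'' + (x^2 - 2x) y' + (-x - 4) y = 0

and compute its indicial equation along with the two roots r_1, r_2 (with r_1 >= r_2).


Divide by x^2 to reach normal form y'' + P_1(x) y' + P_2(x) y = 0 with P_1(x) = 1 - 2/x and P_2(x) = -1/x - 4/x^2.
x = 0 is a singular point because the y'-coefficient 1 - 2/x has a pole at x = 0 and the y-coefficient -1/x - 4/x^2 has a pole at x = 0.
It is a regular singular point because x P_1(x) = p(x) = x - 2 and x^2 P_2(x) = q(x) = -x - 4 are polynomials, hence analytic at x = 0.
p(0) = -2,  q(0) = -4.
Indicial equation: r(r-1) + p(0) r + q(0) = 0, i.e. r^2 + (p(0) - 1) r + q(0) = 0, i.e. r^2 - 3 r - 4 = 0.
Discriminant: (-3)^2 - 4(-4) = 25, so r = (3 ± 5)/2.
Solving: r_1 = 4, r_2 = -1.

indicial: r^2 - 3 r - 4 = 0; roots r_1 = 4, r_2 = -1


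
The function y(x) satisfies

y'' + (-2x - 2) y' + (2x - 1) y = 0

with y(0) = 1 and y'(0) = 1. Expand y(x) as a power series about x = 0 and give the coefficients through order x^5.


Ansatz: y(x) = sum_{n>=0} a_n x^n, so y'(x) = sum_{n>=1} n a_n x^(n-1) and y''(x) = sum_{n>=2} n(n-1) a_n x^(n-2).
Substitute into P(x) y'' + Q(x) y' + R(x) y = 0 with P(x) = 1, Q(x) = -2x - 2, R(x) = 2x - 1, and match powers of x.
Initial conditions: a_0 = 1, a_1 = 1.
Setting the coefficient of each power of x to zero and solving order by order (substituting the coefficients already found):
  x^0: 2 a_2 - 2 a_1 - a_0 = 0  ->  2 a_2 = 2 a_1 + a_0 = 3  ->  a_2 = 3/2
  x^1: 6 a_3 - 4 a_2 - 3 a_1 + 2 a_0 = 0  ->  6 a_3 = 4 a_2 + 3 a_1 - 2 a_0 = 7  ->  a_3 = 7/6
  x^2: 12 a_4 - 6 a_3 - 5 a_2 + 2 a_1 = 0  ->  12 a_4 = 6 a_3 + 5 a_2 - 2 a_1 = 25/2  ->  a_4 = 25/24
  x^3: 20 a_5 - 8 a_4 - 7 a_3 + 2 a_2 = 0  ->  20 a_5 = 8 a_4 + 7 a_3 - 2 a_2 = 27/2  ->  a_5 = 27/40
Truncated series: y(x) = 1 + x + (3/2) x^2 + (7/6) x^3 + (25/24) x^4 + (27/40) x^5 + O(x^6).

a_0 = 1; a_1 = 1; a_2 = 3/2; a_3 = 7/6; a_4 = 25/24; a_5 = 27/40


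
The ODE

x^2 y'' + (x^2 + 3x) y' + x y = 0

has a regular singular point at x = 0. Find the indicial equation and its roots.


Divide by x^2 to reach normal form y'' + P_1(x) y' + P_2(x) y = 0 with P_1(x) = 1 + 3/x and P_2(x) = 1/x.
x = 0 is a singular point because the y'-coefficient 1 + 3/x has a pole at x = 0 and the y-coefficient 1/x has a pole at x = 0.
It is a regular singular point because x P_1(x) = p(x) = x + 3 and x^2 P_2(x) = q(x) = x are polynomials, hence analytic at x = 0.
p(0) = 3,  q(0) = 0.
Indicial equation: r(r-1) + p(0) r + q(0) = 0, i.e. r^2 + (p(0) - 1) r + q(0) = 0, i.e. r^2 + 2 r = 0.
Discriminant: (2)^2 - 4(0) = 4, so r = (-2 ± 2)/2.
Solving: r_1 = 0, r_2 = -2.

indicial: r^2 + 2 r = 0; roots r_1 = 0, r_2 = -2


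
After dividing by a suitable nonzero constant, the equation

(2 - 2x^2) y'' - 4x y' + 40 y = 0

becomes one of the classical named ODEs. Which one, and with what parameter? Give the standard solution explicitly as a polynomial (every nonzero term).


All three coefficients share the factor 2; dividing through by 2 gives  (1 - x^2) y'' - 2x y' + 20 y = 0.
This matches the Legendre equation (1 - x^2) y'' - 2x y' + n(n+1) y = 0 (note the -2x y' term) with n(n+1) = 20, so n = 4; the polynomial solution is P_4(x).
With y = sum_k a_k x^k, matching x^k gives (k+2)(k+1) a_{k+2} = [k(k+1) - n(n+1)] a_k = (k - 4)(k + 5) a_k. The right side vanishes at k = 4, so the series with the parity of 4 terminates at degree 4.
Standard normalization (P_n(1) = 1): leading coefficient (2n)!/(2^n (n!)^2) = 40320/(16*576) = 35/8, so a_4 = 35/8. Work downward with a_k = (k+1)(k+2) a_{k+2} / ((k - 4)(k + 5)):
  a_2 = (3)(4)(35/8) / ((2 - 4)(2 + 5)) = (105/2)/(-14) = -15/4
  a_0 = (1)(2)(-15/4) / ((0 - 4)(0 + 5)) = (-15/2)/(-20) = 3/8
Hence P_4(x) = 35 x^4/8 - 15 x^2/4 + 3/8.

P_4(x); series = 35 x^4/8 - 15 x^2/4 + 3/8


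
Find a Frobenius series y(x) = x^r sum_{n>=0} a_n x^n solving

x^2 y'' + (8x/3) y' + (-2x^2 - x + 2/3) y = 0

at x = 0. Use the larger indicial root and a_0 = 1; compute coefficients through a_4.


Write in Frobenius form y'' + (p(x)/x) y' + (q(x)/x^2) y = 0:
  p(x) = 8/3,  q(x) = -2x^2 - x + 2/3.
Indicial equation: r(r-1) + (8/3) r + (2/3) = 0 -> roots r_1 = -2/3, r_2 = -1.
Take r = r_1 = -2/3. Let y(x) = x^r sum_{n>=0} a_n x^n with a_0 = 1.
Substitute y = x^r sum a_n x^n and match x^{r+n}. The recurrence is
  D(n) a_n - 1 a_{n-1} - 2 a_{n-2} = 0,  where D(n) = (r+n)(r+n-1) + (8/3)(r+n) + (2/3).
  a_n = [1 a_{n-1} + 2 a_{n-2}] / D(n).
Since the indicial polynomial factors as (r - r_1)(r - r_2), D(n) = (r_1 + n - r_1)(r_1 + n - r_2) = n(n + 1/3).
Evaluating step by step (a_0 = 1):
  n = 1: D(1) = 1(1 + 1/3) = 4/3; numerator = 1(1) = 1; a_1 = (1)/(4/3) = 3/4
  n = 2: D(2) = 2(2 + 1/3) = 14/3; numerator = 1(3/4) + 2(1) = 11/4; a_2 = (11/4)/(14/3) = 33/56
  n = 3: D(3) = 3(3 + 1/3) = 10; numerator = 1(33/56) + 2(3/4) = 117/56; a_3 = (117/56)/(10) = 117/560
  n = 4: D(4) = 4(4 + 1/3) = 52/3; numerator = 1(117/560) + 2(33/56) = 111/80; a_4 = (111/80)/(52/3) = 333/4160

r = -2/3; a_0 = 1; a_1 = 3/4; a_2 = 33/56; a_3 = 117/560; a_4 = 333/4160


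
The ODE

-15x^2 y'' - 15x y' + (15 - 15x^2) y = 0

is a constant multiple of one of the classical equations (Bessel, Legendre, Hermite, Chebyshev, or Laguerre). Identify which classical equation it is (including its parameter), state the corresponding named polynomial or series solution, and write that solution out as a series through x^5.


All three coefficients share the factor -15; dividing through by -15 gives  x^2 y'' + x y' + (x^2 - 1) y = 0.
This matches the Bessel equation x^2 y'' + x y' + (x^2 - nu^2) y = 0 with nu^2 = 1, so nu = 1; the solution bounded at x = 0 is J_1(x).
Frobenius at x = 0: indicial roots ±nu; for r = nu the recurrence k(k + 2nu) c_k = -c_{k-2} gives the standard series J_nu(x) = sum_{k>=0} (-1)^k / (k! (k+nu)!) (x/2)^(2k+nu). Evaluate the first 3 terms:
  k = 0: (-1)^0 / (0! * 1! * 2^1) x^1 = 1/(1*1*2) x^1 = (1/2) x^1
  k = 1: (-1)^1 / (1! * 2! * 2^3) x^3 = -1/(1*2*8) x^3 = (-1/16) x^3
  k = 2: (-1)^2 / (2! * 3! * 2^5) x^5 = 1/(2*6*32) x^5 = (1/384) x^5
Hence J_1(x) = x^5/384 - x^3/16 + x/2 + ....

J_1(x); series = x^5/384 - x^3/16 + x/2


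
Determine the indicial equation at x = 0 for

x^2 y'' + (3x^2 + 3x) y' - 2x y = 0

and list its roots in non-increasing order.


Divide by x^2 to reach normal form y'' + P_1(x) y' + P_2(x) y = 0 with P_1(x) = 3 + 3/x and P_2(x) = -2/x.
x = 0 is a singular point because the y'-coefficient 3 + 3/x has a pole at x = 0 and the y-coefficient -2/x has a pole at x = 0.
It is a regular singular point because x P_1(x) = p(x) = 3x + 3 and x^2 P_2(x) = q(x) = -2x are polynomials, hence analytic at x = 0.
p(0) = 3,  q(0) = 0.
Indicial equation: r(r-1) + p(0) r + q(0) = 0, i.e. r^2 + (p(0) - 1) r + q(0) = 0, i.e. r^2 + 2 r = 0.
Discriminant: (2)^2 - 4(0) = 4, so r = (-2 ± 2)/2.
Solving: r_1 = 0, r_2 = -2.

indicial: r^2 + 2 r = 0; roots r_1 = 0, r_2 = -2


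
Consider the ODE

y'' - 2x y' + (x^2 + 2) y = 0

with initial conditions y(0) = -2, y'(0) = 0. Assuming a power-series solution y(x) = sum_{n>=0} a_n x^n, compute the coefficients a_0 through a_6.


Ansatz: y(x) = sum_{n>=0} a_n x^n, so y'(x) = sum_{n>=1} n a_n x^(n-1) and y''(x) = sum_{n>=2} n(n-1) a_n x^(n-2).
Substitute into P(x) y'' + Q(x) y' + R(x) y = 0 with P(x) = 1, Q(x) = -2x, R(x) = x^2 + 2, and match powers of x.
Initial conditions: a_0 = -2, a_1 = 0.
Setting the coefficient of each power of x to zero and solving order by order (substituting the coefficients already found):
  x^0: 2 a_2 + 2 a_0 = 0  ->  2 a_2 = -2 a_0 = 4  ->  a_2 = 2
  x^1: 6 a_3 = 0  ->  a_3 = 0
  x^2: 12 a_4 - 2 a_2 + a_0 = 0  ->  12 a_4 = 2 a_2 - a_0 = 6  ->  a_4 = 1/2
  x^3: 20 a_5 - 4 a_3 + a_1 = 0  ->  20 a_5 = 4 a_3 - a_1 = 0  ->  a_5 = 0
  x^4: 30 a_6 - 6 a_4 + a_2 = 0  ->  30 a_6 = 6 a_4 - a_2 = 1  ->  a_6 = 1/30
Truncated series: y(x) = -2 + 2 x^2 + (1/2) x^4 + (1/30) x^6 + O(x^7).

a_0 = -2; a_1 = 0; a_2 = 2; a_3 = 0; a_4 = 1/2; a_5 = 0; a_6 = 1/30


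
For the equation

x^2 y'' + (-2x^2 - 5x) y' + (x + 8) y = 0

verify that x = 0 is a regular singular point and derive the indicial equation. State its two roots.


Divide by x^2 to reach normal form y'' + P_1(x) y' + P_2(x) y = 0 with P_1(x) = -2 - 5/x and P_2(x) = 1/x + 8/x^2.
x = 0 is a singular point because the y'-coefficient -2 - 5/x has a pole at x = 0 and the y-coefficient 1/x + 8/x^2 has a pole at x = 0.
It is a regular singular point because x P_1(x) = p(x) = -2x - 5 and x^2 P_2(x) = q(x) = x + 8 are polynomials, hence analytic at x = 0.
p(0) = -5,  q(0) = 8.
Indicial equation: r(r-1) + p(0) r + q(0) = 0, i.e. r^2 + (p(0) - 1) r + q(0) = 0, i.e. r^2 - 6 r + 8 = 0.
Discriminant: (-6)^2 - 4(8) = 4, so r = (6 ± 2)/2.
Solving: r_1 = 4, r_2 = 2.

indicial: r^2 - 6 r + 8 = 0; roots r_1 = 4, r_2 = 2


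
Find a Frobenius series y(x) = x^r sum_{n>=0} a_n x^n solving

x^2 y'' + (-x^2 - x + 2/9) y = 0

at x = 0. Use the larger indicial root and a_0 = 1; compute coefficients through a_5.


Write in Frobenius form y'' + (p(x)/x) y' + (q(x)/x^2) y = 0:
  p(x) = 0,  q(x) = -x^2 - x + 2/9.
Indicial equation: r(r-1) + (0) r + (2/9) = 0 -> roots r_1 = 2/3, r_2 = 1/3.
Take r = r_1 = 2/3. Let y(x) = x^r sum_{n>=0} a_n x^n with a_0 = 1.
Substitute y = x^r sum a_n x^n and match x^{r+n}. The recurrence is
  D(n) a_n - 1 a_{n-1} - 1 a_{n-2} = 0,  where D(n) = (r+n)(r+n-1) + (0)(r+n) + (2/9).
  a_n = [1 a_{n-1} + 1 a_{n-2}] / D(n).
Since the indicial polynomial factors as (r - r_1)(r - r_2), D(n) = (r_1 + n - r_1)(r_1 + n - r_2) = n(n + 1/3).
Evaluating step by step (a_0 = 1):
  n = 1: D(1) = 1(1 + 1/3) = 4/3; numerator = 1(1) = 1; a_1 = (1)/(4/3) = 3/4
  n = 2: D(2) = 2(2 + 1/3) = 14/3; numerator = 1(3/4) + 1(1) = 7/4; a_2 = (7/4)/(14/3) = 3/8
  n = 3: D(3) = 3(3 + 1/3) = 10; numerator = 1(3/8) + 1(3/4) = 9/8; a_3 = (9/8)/(10) = 9/80
  n = 4: D(4) = 4(4 + 1/3) = 52/3; numerator = 1(9/80) + 1(3/8) = 39/80; a_4 = (39/80)/(52/3) = 9/320
  n = 5: D(5) = 5(5 + 1/3) = 80/3; numerator = 1(9/320) + 1(9/80) = 9/64; a_5 = (9/64)/(80/3) = 27/5120

r = 2/3; a_0 = 1; a_1 = 3/4; a_2 = 3/8; a_3 = 9/80; a_4 = 9/320; a_5 = 27/5120


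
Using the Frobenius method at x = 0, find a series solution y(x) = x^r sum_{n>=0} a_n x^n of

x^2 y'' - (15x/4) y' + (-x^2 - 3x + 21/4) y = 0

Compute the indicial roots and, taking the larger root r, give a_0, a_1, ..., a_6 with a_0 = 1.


Write in Frobenius form y'' + (p(x)/x) y' + (q(x)/x^2) y = 0:
  p(x) = -15/4,  q(x) = -x^2 - 3x + 21/4.
Indicial equation: r(r-1) + (-15/4) r + (21/4) = 0 -> roots r_1 = 3, r_2 = 7/4.
Take r = r_1 = 3. Let y(x) = x^r sum_{n>=0} a_n x^n with a_0 = 1.
Substitute y = x^r sum a_n x^n and match x^{r+n}. The recurrence is
  D(n) a_n - 3 a_{n-1} - 1 a_{n-2} = 0,  where D(n) = (r+n)(r+n-1) + (-15/4)(r+n) + (21/4).
  a_n = [3 a_{n-1} + 1 a_{n-2}] / D(n).
Since the indicial polynomial factors as (r - r_1)(r - r_2), D(n) = (r_1 + n - r_1)(r_1 + n - r_2) = n(n + 5/4).
Evaluating step by step (a_0 = 1):
  n = 1: D(1) = 1(1 + 5/4) = 9/4; numerator = 3(1) = 3; a_1 = (3)/(9/4) = 4/3
  n = 2: D(2) = 2(2 + 5/4) = 13/2; numerator = 3(4/3) + 1(1) = 5; a_2 = (5)/(13/2) = 10/13
  n = 3: D(3) = 3(3 + 5/4) = 51/4; numerator = 3(10/13) + 1(4/3) = 142/39; a_3 = (142/39)/(51/4) = 568/1989
  n = 4: D(4) = 4(4 + 5/4) = 21; numerator = 3(568/1989) + 1(10/13) = 1078/663; a_4 = (1078/663)/(21) = 154/1989
  n = 5: D(5) = 5(5 + 5/4) = 125/4; numerator = 3(154/1989) + 1(568/1989) = 1030/1989; a_5 = (1030/1989)/(125/4) = 824/49725
  n = 6: D(6) = 6(6 + 5/4) = 87/2; numerator = 3(824/49725) + 1(154/1989) = 6322/49725; a_6 = (6322/49725)/(87/2) = 436/149175

r = 3; a_0 = 1; a_1 = 4/3; a_2 = 10/13; a_3 = 568/1989; a_4 = 154/1989; a_5 = 824/49725; a_6 = 436/149175


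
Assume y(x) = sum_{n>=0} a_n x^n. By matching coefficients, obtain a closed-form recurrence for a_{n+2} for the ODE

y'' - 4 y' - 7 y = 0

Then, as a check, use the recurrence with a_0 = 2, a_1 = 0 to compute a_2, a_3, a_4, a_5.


Substitute y = sum_n a_n x^n.
y''(x) has coefficient (n+2)(n+1) a_{n+2} at x^n;
-4 y'(x) has coefficient -4 (n+1) a_{n+1} at x^n;
-7 y(x) has coefficient -7 a_n at x^n.
Matching x^n: (n+2)(n+1) a_{n+2} - 4 (n+1) a_{n+1} - 7 a_n = 0.
Thus a_{n+2} = [4 (n+1) a_{n+1} + 7 a_n] / ((n+1)(n+2)).

Check with a_0 = 2, a_1 = 0 (apply the recurrence for n = 0, 1, 2, 3): a_0 = 2, a_1 = 0, a_2 = 7, a_3 = 28/3, a_4 = 161/12, a_5 = 14.

a_(n+2) = [4 (n+1) a_(n+1) + 7 a_n] / ((n+1)(n+2)); check: a_0 = 2, a_1 = 0, a_2 = 7, a_3 = 28/3, a_4 = 161/12, a_5 = 14


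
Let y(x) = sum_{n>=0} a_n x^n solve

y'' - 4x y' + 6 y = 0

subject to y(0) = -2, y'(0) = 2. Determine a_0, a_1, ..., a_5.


Ansatz: y(x) = sum_{n>=0} a_n x^n, so y'(x) = sum_{n>=1} n a_n x^(n-1) and y''(x) = sum_{n>=2} n(n-1) a_n x^(n-2).
Substitute into P(x) y'' + Q(x) y' + R(x) y = 0 with P(x) = 1, Q(x) = -4x, R(x) = 6, and match powers of x.
Initial conditions: a_0 = -2, a_1 = 2.
Setting the coefficient of each power of x to zero and solving order by order (substituting the coefficients already found):
  x^0: 2 a_2 + 6 a_0 = 0  ->  2 a_2 = -6 a_0 = 12  ->  a_2 = 6
  x^1: 6 a_3 + 2 a_1 = 0  ->  6 a_3 = -2 a_1 = -4  ->  a_3 = -2/3
  x^2: 12 a_4 - 2 a_2 = 0  ->  12 a_4 = 2 a_2 = 12  ->  a_4 = 1
  x^3: 20 a_5 - 6 a_3 = 0  ->  20 a_5 = 6 a_3 = -4  ->  a_5 = -1/5
Truncated series: y(x) = -2 + 2 x + 6 x^2 - (2/3) x^3 + x^4 - (1/5) x^5 + O(x^6).

a_0 = -2; a_1 = 2; a_2 = 6; a_3 = -2/3; a_4 = 1; a_5 = -1/5


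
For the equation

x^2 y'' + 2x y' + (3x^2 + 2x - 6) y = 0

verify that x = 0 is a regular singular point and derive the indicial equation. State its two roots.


Divide by x^2 to reach normal form y'' + P_1(x) y' + P_2(x) y = 0 with P_1(x) = 2/x and P_2(x) = 3 + 2/x - 6/x^2.
x = 0 is a singular point because the y'-coefficient 2/x has a pole at x = 0 and the y-coefficient 3 + 2/x - 6/x^2 has a pole at x = 0.
It is a regular singular point because x P_1(x) = p(x) = 2 and x^2 P_2(x) = q(x) = 3x^2 + 2x - 6 are polynomials, hence analytic at x = 0.
p(0) = 2,  q(0) = -6.
Indicial equation: r(r-1) + p(0) r + q(0) = 0, i.e. r^2 + (p(0) - 1) r + q(0) = 0, i.e. r^2 + 1 r - 6 = 0.
Discriminant: (1)^2 - 4(-6) = 25, so r = (-1 ± 5)/2.
Solving: r_1 = 2, r_2 = -3.

indicial: r^2 + 1 r - 6 = 0; roots r_1 = 2, r_2 = -3


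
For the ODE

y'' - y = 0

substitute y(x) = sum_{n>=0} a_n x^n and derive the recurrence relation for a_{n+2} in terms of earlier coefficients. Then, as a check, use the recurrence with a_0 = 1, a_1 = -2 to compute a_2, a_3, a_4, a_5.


Substitute y = sum_n a_n x^n into y'' + (const) y = 0.
y''(x) = sum_{n>=0} (n+2)(n+1) a_{n+2} x^n.
The ODE becomes sum_n [(n+2)(n+1) a_{n+2} - 1 a_n] x^n = 0.
Setting each coefficient to zero gives the recurrence:
  (n+2)(n+1) a_{n+2} - 1 a_n = 0,
  a_{n+2} = 1 / ((n+1)(n+2)) a_n.

Check with a_0 = 1, a_1 = -2 (apply the recurrence for n = 0, 1, 2, 3): a_0 = 1, a_1 = -2, a_2 = 1/2, a_3 = -1/3, a_4 = 1/24, a_5 = -1/60.

a_{n+2} = 1/((n+1)(n+2)) * a_n; check: a_0 = 1, a_1 = -2, a_2 = 1/2, a_3 = -1/3, a_4 = 1/24, a_5 = -1/60


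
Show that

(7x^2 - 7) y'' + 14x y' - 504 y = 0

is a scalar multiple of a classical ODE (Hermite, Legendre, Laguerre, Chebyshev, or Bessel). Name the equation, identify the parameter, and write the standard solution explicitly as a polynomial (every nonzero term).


All three coefficients share the factor -7; dividing through by -7 gives  (1 - x^2) y'' - 2x y' + 72 y = 0.
This matches the Legendre equation (1 - x^2) y'' - 2x y' + n(n+1) y = 0 (note the -2x y' term) with n(n+1) = 72, so n = 8; the polynomial solution is P_8(x).
With y = sum_k a_k x^k, matching x^k gives (k+2)(k+1) a_{k+2} = [k(k+1) - n(n+1)] a_k = (k - 8)(k + 9) a_k. The right side vanishes at k = 8, so the series with the parity of 8 terminates at degree 8.
Standard normalization (P_n(1) = 1): leading coefficient (2n)!/(2^n (n!)^2) = 20922789888000/(256*1625702400) = 6435/128, so a_8 = 6435/128. Work downward with a_k = (k+1)(k+2) a_{k+2} / ((k - 8)(k + 9)):
  a_6 = (7)(8)(6435/128) / ((6 - 8)(6 + 9)) = (45045/16)/(-30) = -3003/32
  a_4 = (5)(6)(-3003/32) / ((4 - 8)(4 + 9)) = (-45045/16)/(-52) = 3465/64
  a_2 = (3)(4)(3465/64) / ((2 - 8)(2 + 9)) = (10395/16)/(-66) = -315/32
  a_0 = (1)(2)(-315/32) / ((0 - 8)(0 + 9)) = (-315/16)/(-72) = 35/128
Hence P_8(x) = 6435 x^8/128 - 3003 x^6/32 + 3465 x^4/64 - 315 x^2/32 + 35/128.

P_8(x); series = 6435 x^8/128 - 3003 x^6/32 + 3465 x^4/64 - 315 x^2/32 + 35/128


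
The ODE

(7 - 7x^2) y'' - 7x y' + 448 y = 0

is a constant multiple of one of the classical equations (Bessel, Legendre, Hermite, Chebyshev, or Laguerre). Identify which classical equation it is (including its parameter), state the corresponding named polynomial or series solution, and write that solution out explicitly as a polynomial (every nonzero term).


All three coefficients share the factor 7; dividing through by 7 gives  (1 - x^2) y'' - x y' + 64 y = 0.
This matches the Chebyshev equation (1 - x^2) y'' - x y' + n^2 y = 0 (note the -x y' term, not -2x y') with n^2 = 64, so n = 8; the polynomial solution is T_8(x).
With y = sum_k a_k x^k, matching x^k gives (k+2)(k+1) a_{k+2} = (k^2 - n^2) a_k = (k - 8)(k + 8) a_k. The right side vanishes at k = 8, so the series with the parity of 8 terminates at degree 8.
Standard normalization: leading coefficient of T_n is 2^(n-1), so a_8 = 2^7 = 128. Work downward with a_k = (k+1)(k+2) a_{k+2} / ((k - 8)(k + 8)):
  a_6 = (7)(8)(128) / ((6 - 8)(6 + 8)) = 7168/(-28) = -256
  a_4 = (5)(6)(-256) / ((4 - 8)(4 + 8)) = -7680/(-48) = 160
  a_2 = (3)(4)(160) / ((2 - 8)(2 + 8)) = 1920/(-60) = -32
  a_0 = (1)(2)(-32) / ((0 - 8)(0 + 8)) = -64/(-64) = 1
Hence T_8(x) = 128 x^8 - 256 x^6 + 160 x^4 - 32 x^2 + 1.

T_8(x); series = 128 x^8 - 256 x^6 + 160 x^4 - 32 x^2 + 1
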